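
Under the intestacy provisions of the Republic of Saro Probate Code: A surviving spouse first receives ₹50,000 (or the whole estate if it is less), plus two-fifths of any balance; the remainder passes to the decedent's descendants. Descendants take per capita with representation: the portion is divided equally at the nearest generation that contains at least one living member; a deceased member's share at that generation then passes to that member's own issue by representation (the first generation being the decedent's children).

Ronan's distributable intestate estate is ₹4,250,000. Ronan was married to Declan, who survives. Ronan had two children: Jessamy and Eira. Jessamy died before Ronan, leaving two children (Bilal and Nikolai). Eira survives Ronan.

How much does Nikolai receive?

Nikolai receives ₹630,000.

Declan first takes ₹50,000, leaving a balance of ₹4,200,000. Declan then takes two-fifths of the balance (₹1,680,000), for a total of ₹1,730,000. The remaining ₹2,520,000 passes to the descendants.
The descendants' portion (₹2,520,000) is divided into 2 shares of ₹1,260,000: Eira takes ₹1,260,000; Jessamy's ₹1,260,000 share passes to Jessamy's issue.
Jessamy's share (₹1,260,000) is divided into 2 shares of ₹630,000: Bilal and Nikolai each take ₹630,000.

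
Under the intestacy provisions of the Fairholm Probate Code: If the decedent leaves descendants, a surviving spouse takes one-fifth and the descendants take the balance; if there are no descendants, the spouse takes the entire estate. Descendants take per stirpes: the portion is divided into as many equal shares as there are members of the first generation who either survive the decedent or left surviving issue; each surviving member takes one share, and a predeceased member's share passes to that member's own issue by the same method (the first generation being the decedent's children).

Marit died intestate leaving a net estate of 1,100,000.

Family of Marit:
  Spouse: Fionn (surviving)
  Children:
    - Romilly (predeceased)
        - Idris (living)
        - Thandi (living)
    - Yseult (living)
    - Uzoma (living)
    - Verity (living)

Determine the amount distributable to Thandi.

Thandi receives 110,000.

Fionn takes one-fifth of 1,100,000 = 220,000. The remaining 880,000 passes to the descendants.
The descendants' portion (880,000) is divided into 4 shares of 220,000: Yseult, Uzoma, and Verity each take 220,000; Romilly's 220,000 share passes to Romilly's issue.
Romilly's share (220,000) is divided into 2 shares of 110,000: Idris and Thandi each take 110,000.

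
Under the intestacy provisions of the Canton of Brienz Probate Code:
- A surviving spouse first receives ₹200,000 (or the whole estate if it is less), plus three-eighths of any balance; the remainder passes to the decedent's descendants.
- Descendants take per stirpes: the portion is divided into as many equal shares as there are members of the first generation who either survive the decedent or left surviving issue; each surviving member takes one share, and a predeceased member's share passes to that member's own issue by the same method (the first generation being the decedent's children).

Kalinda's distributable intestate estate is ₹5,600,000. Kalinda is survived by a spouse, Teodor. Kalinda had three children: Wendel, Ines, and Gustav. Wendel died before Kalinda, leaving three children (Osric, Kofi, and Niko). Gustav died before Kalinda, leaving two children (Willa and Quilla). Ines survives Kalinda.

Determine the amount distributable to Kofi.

Teodor first takes ₹200,000, leaving a balance of ₹5,400,000. Teodor then takes three-eighths of the balance (₹2,025,000), for a total of ₹2,225,000. The remaining ₹3,375,000 passes to the descendants.
The descendants' portion (₹3,375,000) is divided into 3 shares of ₹1,125,000: Ines takes ₹1,125,000; Wendel's ₹1,125,000 share passes to Wendel's issue; Gustav's ₹1,125,000 share passes to Gustav's issue.
Wendel's share (₹1,125,000) is divided into 3 shares of ₹375,000: Osric, Kofi, and Niko each take ₹375,000.
Gustav's share (₹1,125,000) is divided into 2 shares of ₹562,500: Willa and Quilla each take ₹562,500.

Kofi receives ₹375,000.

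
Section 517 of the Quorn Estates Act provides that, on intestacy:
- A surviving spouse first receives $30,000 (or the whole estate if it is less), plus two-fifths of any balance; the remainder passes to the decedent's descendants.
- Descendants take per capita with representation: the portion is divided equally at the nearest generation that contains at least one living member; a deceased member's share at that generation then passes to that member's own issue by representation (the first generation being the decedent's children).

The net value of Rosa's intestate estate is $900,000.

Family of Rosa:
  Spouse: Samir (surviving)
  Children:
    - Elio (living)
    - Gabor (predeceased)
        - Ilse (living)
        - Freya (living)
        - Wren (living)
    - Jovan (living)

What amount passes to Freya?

Samir first takes $30,000, leaving a balance of $870,000. Samir then takes two-fifths of the balance ($348,000), for a total of $378,000. The remaining $522,000 passes to the descendants.
The descendants' portion ($522,000) is divided into 3 shares of $174,000: Elio and Jovan each take $174,000; Gabor's $174,000 share passes to Gabor's issue.
Gabor's share ($174,000) is divided into 3 shares of $58,000: Ilse, Freya, and Wren each take $58,000.

Freya receives $58,000.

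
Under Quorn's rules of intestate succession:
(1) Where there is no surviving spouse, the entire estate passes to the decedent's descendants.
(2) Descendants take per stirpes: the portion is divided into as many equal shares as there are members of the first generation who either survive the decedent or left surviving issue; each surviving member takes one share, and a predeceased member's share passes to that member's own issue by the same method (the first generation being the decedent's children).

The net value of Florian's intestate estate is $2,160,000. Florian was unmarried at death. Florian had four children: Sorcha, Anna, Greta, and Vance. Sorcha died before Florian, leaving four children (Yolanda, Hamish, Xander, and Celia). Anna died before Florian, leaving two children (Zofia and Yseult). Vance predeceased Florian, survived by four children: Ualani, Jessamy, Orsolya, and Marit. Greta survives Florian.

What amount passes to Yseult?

The entire $2,160,000 passes to the descendants.
That amount ($2,160,000) is divided into 4 shares of $540,000: Greta takes $540,000; Sorcha's $540,000 share passes to Sorcha's issue; Anna's $540,000 share passes to Anna's issue; Vance's $540,000 share passes to Vance's issue.
Sorcha's share ($540,000) is divided into 4 shares of $135,000: Yolanda, Hamish, Xander, and Celia each take $135,000.
Anna's share ($540,000) is divided into 2 shares of $270,000: Zofia and Yseult each take $270,000.
Vance's share ($540,000) is divided into 4 shares of $135,000: Ualani, Jessamy, Orsolya, and Marit each take $135,000.

Yseult receives $270,000.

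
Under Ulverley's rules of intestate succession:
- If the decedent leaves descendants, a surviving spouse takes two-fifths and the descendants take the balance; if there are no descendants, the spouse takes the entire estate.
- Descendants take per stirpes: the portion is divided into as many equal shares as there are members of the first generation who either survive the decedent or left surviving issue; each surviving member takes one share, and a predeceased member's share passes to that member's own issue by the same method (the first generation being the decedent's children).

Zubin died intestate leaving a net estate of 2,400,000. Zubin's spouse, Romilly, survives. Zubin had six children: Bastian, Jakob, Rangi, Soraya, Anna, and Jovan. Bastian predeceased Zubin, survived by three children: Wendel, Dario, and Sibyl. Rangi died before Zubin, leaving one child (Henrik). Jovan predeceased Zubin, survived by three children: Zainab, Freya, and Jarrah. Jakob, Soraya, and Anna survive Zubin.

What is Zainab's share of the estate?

Romilly takes two-fifths of 2,400,000 = 960,000. The remaining 1,440,000 passes to the descendants.
The descendants' portion (1,440,000) is divided into 6 shares of 240,000: Jakob, Soraya, and Anna each take 240,000; Bastian's 240,000 share passes to Bastian's issue; Rangi's 240,000 share passes to Rangi's issue; Jovan's 240,000 share passes to Jovan's issue.
Bastian's share (240,000) is divided into 3 shares of 80,000: Wendel, Dario, and Sibyl each take 80,000.
Rangi's share (240,000) passes entirely to Henrik.
Jovan's share (240,000) is divided into 3 shares of 80,000: Zainab, Freya, and Jarrah each take 80,000.

Zainab receives 80,000.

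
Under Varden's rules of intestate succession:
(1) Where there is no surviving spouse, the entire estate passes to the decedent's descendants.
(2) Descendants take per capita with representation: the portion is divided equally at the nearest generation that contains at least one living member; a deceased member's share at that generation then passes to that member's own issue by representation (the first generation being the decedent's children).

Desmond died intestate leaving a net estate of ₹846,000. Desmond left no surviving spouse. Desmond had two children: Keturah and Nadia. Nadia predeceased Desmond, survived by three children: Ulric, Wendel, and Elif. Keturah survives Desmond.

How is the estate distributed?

The entire ₹846,000 passes to the descendants.
That amount (₹846,000) is divided into 2 shares of ₹423,000: Keturah takes ₹423,000; Nadia's ₹423,000 share passes to Nadia's issue.
Nadia's share (₹423,000) is divided into 3 shares of ₹141,000: Ulric, Wendel, and Elif each take ₹141,000.

Keturah: ₹423,000; Ulric: ₹141,000; Wendel: ₹141,000; Elif: ₹141,000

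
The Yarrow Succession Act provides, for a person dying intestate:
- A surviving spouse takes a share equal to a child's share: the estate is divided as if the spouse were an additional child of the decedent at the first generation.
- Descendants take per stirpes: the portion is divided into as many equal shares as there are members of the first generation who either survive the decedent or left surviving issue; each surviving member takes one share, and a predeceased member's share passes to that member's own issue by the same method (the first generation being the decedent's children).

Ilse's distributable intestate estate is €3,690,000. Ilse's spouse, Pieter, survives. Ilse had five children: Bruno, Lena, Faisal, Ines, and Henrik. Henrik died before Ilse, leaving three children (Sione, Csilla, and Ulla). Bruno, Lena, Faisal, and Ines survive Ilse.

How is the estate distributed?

Pieter: €615,000; Bruno: €615,000; Lena: €615,000; Faisal: €615,000; Ines: €615,000; Sione: €205,000; Csilla: €205,000; Ulla: €205,000

The spouse counts as an additional share at the children's level, so there are 6 primary shares of €615,000. Pieter takes one such share (€615,000).
The children's combined portion (€3,075,000) is divided into 5 shares of €615,000: Bruno, Lena, Faisal, and Ines each take €615,000; Henrik's €615,000 share passes to Henrik's issue.
Henrik's share (€615,000) is divided into 3 shares of €205,000: Sione, Csilla, and Ulla each take €205,000.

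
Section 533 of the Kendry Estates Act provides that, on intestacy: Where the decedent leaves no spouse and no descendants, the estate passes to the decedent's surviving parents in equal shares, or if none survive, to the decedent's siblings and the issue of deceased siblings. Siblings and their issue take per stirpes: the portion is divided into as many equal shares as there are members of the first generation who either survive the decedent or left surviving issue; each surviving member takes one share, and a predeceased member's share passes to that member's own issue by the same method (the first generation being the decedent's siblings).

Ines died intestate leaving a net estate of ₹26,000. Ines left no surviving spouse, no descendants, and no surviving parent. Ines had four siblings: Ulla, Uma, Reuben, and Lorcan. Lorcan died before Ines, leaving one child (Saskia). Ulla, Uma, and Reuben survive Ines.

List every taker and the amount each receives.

The entire ₹26,000 passes to the siblings and their issue.
That amount (₹26,000) is divided into 4 shares of ₹6,500: Ulla, Uma, and Reuben each take ₹6,500; Lorcan's ₹6,500 share passes to Lorcan's issue.
Lorcan's share (₹6,500) passes entirely to Saskia.

Ulla: ₹6,500; Uma: ₹6,500; Reuben: ₹6,500; Saskia: ₹6,500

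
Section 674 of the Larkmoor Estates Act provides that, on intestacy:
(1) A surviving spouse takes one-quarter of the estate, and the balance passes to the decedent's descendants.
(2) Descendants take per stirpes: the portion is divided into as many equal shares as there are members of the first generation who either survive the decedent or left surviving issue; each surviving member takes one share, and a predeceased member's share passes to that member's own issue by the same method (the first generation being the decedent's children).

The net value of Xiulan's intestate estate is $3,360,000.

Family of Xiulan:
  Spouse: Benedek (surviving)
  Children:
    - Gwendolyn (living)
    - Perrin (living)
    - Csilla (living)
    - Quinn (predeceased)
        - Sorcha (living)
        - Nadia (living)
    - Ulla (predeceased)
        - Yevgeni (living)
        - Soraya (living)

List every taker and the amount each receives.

Benedek takes one-quarter of $3,360,000 = $840,000. The remaining $2,520,000 passes to the descendants.
The descendants' portion ($2,520,000) is divided into 5 shares of $504,000: Gwendolyn, Perrin, and Csilla each take $504,000; Quinn's $504,000 share passes to Quinn's issue; Ulla's $504,000 share passes to Ulla's issue.
Quinn's share ($504,000) is divided into 2 shares of $252,000: Sorcha and Nadia each take $252,000.
Ulla's share ($504,000) is divided into 2 shares of $252,000: Yevgeni and Soraya each take $252,000.

Benedek: $840,000; Gwendolyn: $504,000; Perrin: $504,000; Csilla: $504,000; Sorcha: $252,000; Nadia: $252,000; Yevgeni: $252,000; Soraya: $252,000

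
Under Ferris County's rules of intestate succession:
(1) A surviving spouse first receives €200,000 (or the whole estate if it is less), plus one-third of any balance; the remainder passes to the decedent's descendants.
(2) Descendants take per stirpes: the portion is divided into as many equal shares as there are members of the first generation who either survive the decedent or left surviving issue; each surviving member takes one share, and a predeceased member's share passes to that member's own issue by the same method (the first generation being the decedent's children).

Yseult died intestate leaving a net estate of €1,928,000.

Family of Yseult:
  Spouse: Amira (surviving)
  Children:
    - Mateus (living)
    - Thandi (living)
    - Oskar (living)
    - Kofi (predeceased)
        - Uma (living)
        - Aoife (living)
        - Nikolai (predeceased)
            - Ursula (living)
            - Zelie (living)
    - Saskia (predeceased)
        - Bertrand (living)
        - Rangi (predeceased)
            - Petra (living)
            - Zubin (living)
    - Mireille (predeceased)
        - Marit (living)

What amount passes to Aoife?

Aoife receives €64,000.

Amira first takes €200,000, leaving a balance of €1,728,000. Amira then takes one-third of the balance (€576,000), for a total of €776,000. The remaining €1,152,000 passes to the descendants.
The descendants' portion (€1,152,000) is divided into 6 shares of €192,000: Mateus, Thandi, and Oskar each take €192,000; Kofi's €192,000 share passes to Kofi's issue; Saskia's €192,000 share passes to Saskia's issue; Mireille's €192,000 share passes to Mireille's issue.
Kofi's share (€192,000) is divided into 3 shares of €64,000: Uma and Aoife each take €64,000; Nikolai's €64,000 share passes to Nikolai's issue.
Nikolai's share (€64,000) is divided into 2 shares of €32,000: Ursula and Zelie each take €32,000.
Saskia's share (€192,000) is divided into 2 shares of €96,000: Bertrand takes €96,000; Rangi's €96,000 share passes to Rangi's issue.
Rangi's share (€96,000) is divided into 2 shares of €48,000: Petra and Zubin each take €48,000.
Mireille's share (€192,000) passes entirely to Marit.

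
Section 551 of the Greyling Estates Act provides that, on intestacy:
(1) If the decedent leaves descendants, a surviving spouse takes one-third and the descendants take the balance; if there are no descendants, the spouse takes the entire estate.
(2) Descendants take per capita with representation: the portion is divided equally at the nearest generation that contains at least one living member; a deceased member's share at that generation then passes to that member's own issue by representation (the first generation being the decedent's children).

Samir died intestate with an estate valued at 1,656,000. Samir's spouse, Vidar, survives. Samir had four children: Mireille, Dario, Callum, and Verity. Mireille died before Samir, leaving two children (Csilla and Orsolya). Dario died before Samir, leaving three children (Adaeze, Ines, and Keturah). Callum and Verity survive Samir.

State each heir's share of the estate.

Vidar takes one-third of 1,656,000 = 552,000. The remaining 1,104,000 passes to the descendants.
The descendants' portion (1,104,000) is divided into 4 shares of 276,000: Callum and Verity each take 276,000; Mireille's 276,000 share passes to Mireille's issue; Dario's 276,000 share passes to Dario's issue.
Mireille's share (276,000) is divided into 2 shares of 138,000: Csilla and Orsolya each take 138,000.
Dario's share (276,000) is divided into 3 shares of 92,000: Adaeze, Ines, and Keturah each take 92,000.

Vidar: 552,000; Csilla: 138,000; Orsolya: 138,000; Adaeze: 92,000; Ines: 92,000; Keturah: 92,000; Callum: 276,000; Verity: 276,000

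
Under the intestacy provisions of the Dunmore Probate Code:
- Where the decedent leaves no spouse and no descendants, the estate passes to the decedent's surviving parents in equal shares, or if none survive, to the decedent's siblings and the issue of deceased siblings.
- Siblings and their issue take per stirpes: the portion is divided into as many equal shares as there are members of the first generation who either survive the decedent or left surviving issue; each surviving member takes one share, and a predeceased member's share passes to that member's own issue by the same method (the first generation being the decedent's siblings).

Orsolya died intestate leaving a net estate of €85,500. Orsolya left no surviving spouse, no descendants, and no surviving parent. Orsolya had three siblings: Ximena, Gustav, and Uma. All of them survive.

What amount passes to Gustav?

The entire €85,500 passes to the siblings and their issue.
That amount (€85,500) is divided into 3 shares of €28,500: Ximena, Gustav, and Uma each take €28,500.

Gustav receives €28,500.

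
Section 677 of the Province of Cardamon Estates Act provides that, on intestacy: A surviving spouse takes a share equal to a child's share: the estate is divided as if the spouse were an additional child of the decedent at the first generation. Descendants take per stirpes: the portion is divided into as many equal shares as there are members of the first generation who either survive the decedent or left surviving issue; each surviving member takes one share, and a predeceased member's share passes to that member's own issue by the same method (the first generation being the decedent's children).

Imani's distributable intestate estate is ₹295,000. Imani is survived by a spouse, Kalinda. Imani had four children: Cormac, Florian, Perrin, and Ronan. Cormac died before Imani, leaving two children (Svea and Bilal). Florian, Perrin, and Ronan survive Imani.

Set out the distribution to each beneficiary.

The spouse counts as an additional share at the children's level, so there are 5 primary shares of ₹59,000. Kalinda takes one such share (₹59,000).
The children's combined portion (₹236,000) is divided into 4 shares of ₹59,000: Florian, Perrin, and Ronan each take ₹59,000; Cormac's ₹59,000 share passes to Cormac's issue.
Cormac's share (₹59,000) is divided into 2 shares of ₹29,500: Svea and Bilal each take ₹29,500.

Kalinda: ₹59,000; Svea: ₹29,500; Bilal: ₹29,500; Florian: ₹59,000; Perrin: ₹59,000; Ronan: ₹59,000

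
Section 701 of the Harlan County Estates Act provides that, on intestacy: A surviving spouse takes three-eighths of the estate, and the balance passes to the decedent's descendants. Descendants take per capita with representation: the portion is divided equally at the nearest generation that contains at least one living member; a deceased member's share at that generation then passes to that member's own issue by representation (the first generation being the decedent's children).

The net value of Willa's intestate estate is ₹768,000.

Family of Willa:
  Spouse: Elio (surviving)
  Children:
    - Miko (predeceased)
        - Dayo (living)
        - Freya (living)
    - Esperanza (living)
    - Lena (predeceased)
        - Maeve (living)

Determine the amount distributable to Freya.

Elio takes three-eighths of ₹768,000 = ₹288,000. The remaining ₹480,000 passes to the descendants.
The descendants' portion (₹480,000) is divided into 3 shares of ₹160,000: Esperanza takes ₹160,000; Miko's ₹160,000 share passes to Miko's issue; Lena's ₹160,000 share passes to Lena's issue.
Miko's share (₹160,000) is divided into 2 shares of ₹80,000: Dayo and Freya each take ₹80,000.
Lena's share (₹160,000) passes entirely to Maeve.

Freya receives ₹80,000.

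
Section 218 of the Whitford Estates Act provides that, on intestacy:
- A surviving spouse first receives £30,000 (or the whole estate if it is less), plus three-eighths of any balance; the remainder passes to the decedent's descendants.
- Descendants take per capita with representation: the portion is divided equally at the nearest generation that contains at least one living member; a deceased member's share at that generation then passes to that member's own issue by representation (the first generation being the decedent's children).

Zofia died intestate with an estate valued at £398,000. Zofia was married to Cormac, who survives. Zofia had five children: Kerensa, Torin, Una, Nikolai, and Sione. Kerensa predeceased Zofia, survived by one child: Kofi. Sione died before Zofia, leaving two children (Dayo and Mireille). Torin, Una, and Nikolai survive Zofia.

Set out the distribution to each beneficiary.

Cormac: £168,000; Kofi: £46,000; Torin: £46,000; Una: £46,000; Nikolai: £46,000; Dayo: £23,000; Mireille: £23,000

Cormac first takes £30,000, leaving a balance of £368,000. Cormac then takes three-eighths of the balance (£138,000), for a total of £168,000. The remaining £230,000 passes to the descendants.
The descendants' portion (£230,000) is divided into 5 shares of £46,000: Torin, Una, and Nikolai each take £46,000; Kerensa's £46,000 share passes to Kerensa's issue; Sione's £46,000 share passes to Sione's issue.
Kerensa's share (£46,000) passes entirely to Kofi.
Sione's share (£46,000) is divided into 2 shares of £23,000: Dayo and Mireille each take £23,000.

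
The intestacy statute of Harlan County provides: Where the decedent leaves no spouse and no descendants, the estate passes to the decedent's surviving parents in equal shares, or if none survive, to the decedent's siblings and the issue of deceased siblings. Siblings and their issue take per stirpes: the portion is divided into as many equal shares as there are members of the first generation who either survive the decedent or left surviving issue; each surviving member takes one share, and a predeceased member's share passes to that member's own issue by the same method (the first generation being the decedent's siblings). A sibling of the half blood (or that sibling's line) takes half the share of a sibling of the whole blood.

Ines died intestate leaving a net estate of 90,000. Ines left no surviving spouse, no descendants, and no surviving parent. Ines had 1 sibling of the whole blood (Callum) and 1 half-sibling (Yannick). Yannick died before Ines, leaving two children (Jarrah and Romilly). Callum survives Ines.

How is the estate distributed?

Callum: 60,000; Jarrah: 15,000; Romilly: 15,000

The entire 90,000 passes to the siblings and their issue.
Counting each half-blood sibling's line as half a unit, there are 3/2 units in 90,000, so one unit is 60,000. Whole-blood lines (Callum) take 60,000 each; half-blood lines (Yannick) take 30,000 each.
Yannick's share (30,000) is divided into 2 shares of 15,000: Jarrah and Romilly each take 15,000.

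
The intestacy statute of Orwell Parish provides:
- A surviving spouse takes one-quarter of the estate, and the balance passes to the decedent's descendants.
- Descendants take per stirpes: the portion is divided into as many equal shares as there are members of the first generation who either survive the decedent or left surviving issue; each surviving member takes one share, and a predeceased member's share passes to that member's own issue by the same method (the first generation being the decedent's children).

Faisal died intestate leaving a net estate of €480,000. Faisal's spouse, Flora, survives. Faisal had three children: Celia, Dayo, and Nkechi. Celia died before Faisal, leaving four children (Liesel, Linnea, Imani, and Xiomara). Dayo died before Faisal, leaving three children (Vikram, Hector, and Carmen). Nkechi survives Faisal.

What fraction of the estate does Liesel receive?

Flora takes one-quarter of €480,000 = €120,000. The remaining €360,000 passes to the descendants.
The descendants' portion (€360,000) is divided into 3 shares of €120,000: Nkechi takes €120,000; Celia's €120,000 share passes to Celia's issue; Dayo's €120,000 share passes to Dayo's issue.
Celia's share (€120,000) is divided into 4 shares of €30,000: Liesel, Linnea, Imani, and Xiomara each take €30,000.
Dayo's share (€120,000) is divided into 3 shares of €40,000: Vikram, Hector, and Carmen each take €40,000.

Liesel receives 1/16 of the estate.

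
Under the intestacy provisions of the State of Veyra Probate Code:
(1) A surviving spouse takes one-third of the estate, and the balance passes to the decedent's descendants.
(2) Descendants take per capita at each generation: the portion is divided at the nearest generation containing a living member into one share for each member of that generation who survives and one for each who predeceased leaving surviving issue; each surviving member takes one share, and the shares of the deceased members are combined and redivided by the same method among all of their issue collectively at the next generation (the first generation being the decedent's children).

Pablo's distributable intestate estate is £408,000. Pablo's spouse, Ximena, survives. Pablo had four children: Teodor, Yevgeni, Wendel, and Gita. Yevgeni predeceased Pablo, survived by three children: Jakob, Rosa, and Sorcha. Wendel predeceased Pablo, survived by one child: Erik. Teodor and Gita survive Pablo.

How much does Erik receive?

Erik receives £34,000.

Ximena takes one-third of £408,000 = £136,000. The remaining £272,000 passes to the descendants.
The descendants' portion (£272,000) is divided at the children's generation into 4 shares of £68,000. Teodor and Gita each take £68,000. The 2 shares of the deceased (Yevgeni and Wendel) are combined into a pool of £136,000.
That pool (£136,000) is divided at the grandchildren's generation equally among Jakob, Rosa, Sorcha, and Erik: £34,000 each.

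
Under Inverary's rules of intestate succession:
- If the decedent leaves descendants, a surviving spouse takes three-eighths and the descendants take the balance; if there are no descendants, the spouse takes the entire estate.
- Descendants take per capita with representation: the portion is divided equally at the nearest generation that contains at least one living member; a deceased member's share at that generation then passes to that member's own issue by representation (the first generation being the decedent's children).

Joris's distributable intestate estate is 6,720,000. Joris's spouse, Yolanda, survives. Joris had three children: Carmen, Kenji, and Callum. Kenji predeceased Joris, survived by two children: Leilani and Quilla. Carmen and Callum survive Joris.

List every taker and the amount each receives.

Yolanda takes three-eighths of 6,720,000 = 2,520,000. The remaining 4,200,000 passes to the descendants.
The descendants' portion (4,200,000) is divided into 3 shares of 1,400,000: Carmen and Callum each take 1,400,000; Kenji's 1,400,000 share passes to Kenji's issue.
Kenji's share (1,400,000) is divided into 2 shares of 700,000: Leilani and Quilla each take 700,000.

Yolanda: 2,520,000; Carmen: 1,400,000; Leilani: 700,000; Quilla: 700,000; Callum: 1,400,000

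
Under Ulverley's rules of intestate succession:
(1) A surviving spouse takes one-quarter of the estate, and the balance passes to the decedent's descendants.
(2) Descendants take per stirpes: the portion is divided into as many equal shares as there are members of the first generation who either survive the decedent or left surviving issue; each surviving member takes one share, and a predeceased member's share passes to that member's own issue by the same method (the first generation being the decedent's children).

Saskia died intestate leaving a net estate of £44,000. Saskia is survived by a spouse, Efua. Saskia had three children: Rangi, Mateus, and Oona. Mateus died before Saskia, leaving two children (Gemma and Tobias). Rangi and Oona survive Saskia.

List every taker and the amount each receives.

Efua takes one-quarter of £44,000 = £11,000. The remaining £33,000 passes to the descendants.
The descendants' portion (£33,000) is divided into 3 shares of £11,000: Rangi and Oona each take £11,000; Mateus's £11,000 share passes to Mateus's issue.
Mateus's share (£11,000) is divided into 2 shares of £5,500: Gemma and Tobias each take £5,500.

Efua: £11,000; Rangi: £11,000; Gemma: £5,500; Tobias: £5,500; Oona: £11,000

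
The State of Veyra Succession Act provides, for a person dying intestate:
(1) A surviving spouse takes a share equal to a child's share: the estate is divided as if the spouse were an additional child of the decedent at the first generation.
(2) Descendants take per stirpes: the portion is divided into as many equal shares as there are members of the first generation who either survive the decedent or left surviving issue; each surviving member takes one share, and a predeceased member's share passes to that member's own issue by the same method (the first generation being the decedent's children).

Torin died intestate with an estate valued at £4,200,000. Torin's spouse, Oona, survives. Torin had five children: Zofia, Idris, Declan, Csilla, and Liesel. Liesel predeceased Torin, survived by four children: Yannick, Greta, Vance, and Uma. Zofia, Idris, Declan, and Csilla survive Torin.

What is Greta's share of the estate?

Greta receives £175,000.

The spouse counts as an additional share at the children's level, so there are 6 primary shares of £700,000. Oona takes one such share (£700,000).
The children's combined portion (£3,500,000) is divided into 5 shares of £700,000: Zofia, Idris, Declan, and Csilla each take £700,000; Liesel's £700,000 share passes to Liesel's issue.
Liesel's share (£700,000) is divided into 4 shares of £175,000: Yannick, Greta, Vance, and Uma each take £175,000.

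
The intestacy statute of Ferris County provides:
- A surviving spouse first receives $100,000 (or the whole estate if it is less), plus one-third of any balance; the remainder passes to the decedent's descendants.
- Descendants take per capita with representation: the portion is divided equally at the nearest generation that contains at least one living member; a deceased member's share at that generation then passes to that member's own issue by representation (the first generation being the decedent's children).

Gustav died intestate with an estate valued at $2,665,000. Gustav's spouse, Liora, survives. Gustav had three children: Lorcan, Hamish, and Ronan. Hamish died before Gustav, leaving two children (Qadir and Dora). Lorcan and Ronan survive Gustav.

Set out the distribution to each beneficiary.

Liora first takes $100,000, leaving a balance of $2,565,000. Liora then takes one-third of the balance ($855,000), for a total of $955,000. The remaining $1,710,000 passes to the descendants.
The descendants' portion ($1,710,000) is divided into 3 shares of $570,000: Lorcan and Ronan each take $570,000; Hamish's $570,000 share passes to Hamish's issue.
Hamish's share ($570,000) is divided into 2 shares of $285,000: Qadir and Dora each take $285,000.

Liora: $955,000; Lorcan: $570,000; Qadir: $285,000; Dora: $285,000; Ronan: $570,000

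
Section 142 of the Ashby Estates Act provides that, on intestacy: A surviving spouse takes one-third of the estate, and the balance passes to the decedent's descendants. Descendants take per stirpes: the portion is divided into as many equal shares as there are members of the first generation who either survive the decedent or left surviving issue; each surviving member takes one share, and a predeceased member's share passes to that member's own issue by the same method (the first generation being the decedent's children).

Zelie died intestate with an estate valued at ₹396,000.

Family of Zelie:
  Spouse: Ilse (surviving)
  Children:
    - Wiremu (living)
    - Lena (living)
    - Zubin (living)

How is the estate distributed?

Ilse takes one-third of ₹396,000 = ₹132,000. The remaining ₹264,000 passes to the descendants.
The descendants' portion (₹264,000) is divided into 3 shares of ₹88,000: Wiremu, Lena, and Zubin each take ₹88,000.

Ilse: ₹132,000; Wiremu: ₹88,000; Lena: ₹88,000; Zubin: ₹88,000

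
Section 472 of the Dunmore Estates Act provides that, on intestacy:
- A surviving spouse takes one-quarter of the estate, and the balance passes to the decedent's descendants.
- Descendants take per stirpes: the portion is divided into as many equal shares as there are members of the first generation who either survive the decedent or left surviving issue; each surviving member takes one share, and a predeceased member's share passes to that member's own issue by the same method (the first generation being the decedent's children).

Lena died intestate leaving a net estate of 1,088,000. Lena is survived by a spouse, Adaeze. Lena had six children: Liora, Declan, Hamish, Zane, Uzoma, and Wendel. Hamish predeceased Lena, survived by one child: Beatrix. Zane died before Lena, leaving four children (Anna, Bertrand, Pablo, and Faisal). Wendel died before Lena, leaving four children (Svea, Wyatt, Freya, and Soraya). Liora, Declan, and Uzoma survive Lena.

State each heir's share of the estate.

Adaeze: 272,000; Liora: 136,000; Declan: 136,000; Beatrix: 136,000; Anna: 34,000; Bertrand: 34,000; Pablo: 34,000; Faisal: 34,000; Uzoma: 136,000; Svea: 34,000; Wyatt: 34,000; Freya: 34,000; Soraya: 34,000

Adaeze takes one-quarter of 1,088,000 = 272,000. The remaining 816,000 passes to the descendants.
The descendants' portion (816,000) is divided into 6 shares of 136,000: Liora, Declan, and Uzoma each take 136,000; Hamish's 136,000 share passes to Hamish's issue; Zane's 136,000 share passes to Zane's issue; Wendel's 136,000 share passes to Wendel's issue.
Hamish's share (136,000) passes entirely to Beatrix.
Zane's share (136,000) is divided into 4 shares of 34,000: Anna, Bertrand, Pablo, and Faisal each take 34,000.
Wendel's share (136,000) is divided into 4 shares of 34,000: Svea, Wyatt, Freya, and Soraya each take 34,000.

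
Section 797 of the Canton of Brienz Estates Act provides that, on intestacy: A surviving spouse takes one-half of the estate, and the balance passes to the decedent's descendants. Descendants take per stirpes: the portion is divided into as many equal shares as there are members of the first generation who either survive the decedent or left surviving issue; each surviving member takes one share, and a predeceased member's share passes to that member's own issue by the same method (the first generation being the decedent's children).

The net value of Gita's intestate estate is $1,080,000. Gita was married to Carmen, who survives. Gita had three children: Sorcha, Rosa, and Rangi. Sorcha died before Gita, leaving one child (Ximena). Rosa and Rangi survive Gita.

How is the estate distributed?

Carmen: $540,000; Ximena: $180,000; Rosa: $180,000; Rangi: $180,000

Carmen takes one-half of $1,080,000 = $540,000. The remaining $540,000 passes to the descendants.
The descendants' portion ($540,000) is divided into 3 shares of $180,000: Rosa and Rangi each take $180,000; Sorcha's $180,000 share passes to Sorcha's issue.
Sorcha's share ($180,000) passes entirely to Ximena.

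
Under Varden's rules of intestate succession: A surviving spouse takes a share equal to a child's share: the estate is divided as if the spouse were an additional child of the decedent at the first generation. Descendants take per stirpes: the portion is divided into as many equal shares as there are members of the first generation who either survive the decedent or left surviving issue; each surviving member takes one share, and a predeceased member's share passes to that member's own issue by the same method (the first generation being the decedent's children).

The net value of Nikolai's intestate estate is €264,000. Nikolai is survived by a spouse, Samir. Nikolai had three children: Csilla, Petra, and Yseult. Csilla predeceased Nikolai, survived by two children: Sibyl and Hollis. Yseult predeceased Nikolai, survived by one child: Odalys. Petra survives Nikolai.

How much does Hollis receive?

The spouse counts as an additional share at the children's level, so there are 4 primary shares of €66,000. Samir takes one such share (€66,000).
The children's combined portion (€198,000) is divided into 3 shares of €66,000: Petra takes €66,000; Csilla's €66,000 share passes to Csilla's issue; Yseult's €66,000 share passes to Yseult's issue.
Csilla's share (€66,000) is divided into 2 shares of €33,000: Sibyl and Hollis each take €33,000.
Yseult's share (€66,000) passes entirely to Odalys.

Hollis receives €33,000.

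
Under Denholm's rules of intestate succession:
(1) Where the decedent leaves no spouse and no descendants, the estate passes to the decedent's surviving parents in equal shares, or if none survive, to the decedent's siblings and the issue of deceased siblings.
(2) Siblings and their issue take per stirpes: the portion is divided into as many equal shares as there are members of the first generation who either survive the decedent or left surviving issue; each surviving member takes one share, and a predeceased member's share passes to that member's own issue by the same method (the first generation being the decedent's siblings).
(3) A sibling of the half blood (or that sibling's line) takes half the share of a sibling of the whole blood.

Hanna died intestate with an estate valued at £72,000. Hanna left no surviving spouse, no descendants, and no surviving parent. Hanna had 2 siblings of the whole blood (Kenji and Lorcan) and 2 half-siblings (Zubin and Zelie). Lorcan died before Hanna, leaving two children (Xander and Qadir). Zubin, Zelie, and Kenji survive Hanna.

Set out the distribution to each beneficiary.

The entire £72,000 passes to the siblings and their issue.
Counting each half-blood sibling's line as half a unit, there are 3 units in £72,000, so one unit is £24,000. Whole-blood lines (Kenji and Lorcan) take £24,000 each; half-blood lines (Zubin and Zelie) take £12,000 each.
Lorcan's share (£24,000) is divided into 2 shares of £12,000: Xander and Qadir each take £12,000.

Zubin: £12,000; Zelie: £12,000; Kenji: £24,000; Xander: £12,000; Qadir: £12,000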